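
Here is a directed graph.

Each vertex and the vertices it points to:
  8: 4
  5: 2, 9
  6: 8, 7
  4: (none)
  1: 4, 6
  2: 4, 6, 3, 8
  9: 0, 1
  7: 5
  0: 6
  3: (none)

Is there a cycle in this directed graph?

Yes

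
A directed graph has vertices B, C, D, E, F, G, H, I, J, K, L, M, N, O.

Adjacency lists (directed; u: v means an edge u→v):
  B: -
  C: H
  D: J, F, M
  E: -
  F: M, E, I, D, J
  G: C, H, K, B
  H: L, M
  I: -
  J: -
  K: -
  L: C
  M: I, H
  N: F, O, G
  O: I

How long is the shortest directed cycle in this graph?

For each vertex v, BFS finds the shortest path from v back to v.
The shortest such closed walk is F → D → F, length 2.

2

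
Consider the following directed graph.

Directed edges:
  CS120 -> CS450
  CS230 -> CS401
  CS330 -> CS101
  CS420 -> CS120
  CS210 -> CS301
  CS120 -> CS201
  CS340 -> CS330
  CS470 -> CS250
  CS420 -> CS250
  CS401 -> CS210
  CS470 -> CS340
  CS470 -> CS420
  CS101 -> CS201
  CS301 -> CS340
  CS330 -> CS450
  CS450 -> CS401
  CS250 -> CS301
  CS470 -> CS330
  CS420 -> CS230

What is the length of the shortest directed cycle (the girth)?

For each vertex v, BFS finds the shortest path from v back to v.
The shortest such closed walk is CS340 → CS330 → CS450 → CS401 → CS210 → CS301 → CS340, length 6.

6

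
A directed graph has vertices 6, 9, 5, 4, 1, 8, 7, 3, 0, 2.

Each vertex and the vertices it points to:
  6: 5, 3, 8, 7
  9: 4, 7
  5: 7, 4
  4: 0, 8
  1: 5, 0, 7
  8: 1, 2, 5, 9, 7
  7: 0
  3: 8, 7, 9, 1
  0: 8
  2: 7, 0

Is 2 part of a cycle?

Yes

2 is on a cycle iff 2 can reach itself via ≥1 edge.
2 → 0 → 8 → 2 — yes.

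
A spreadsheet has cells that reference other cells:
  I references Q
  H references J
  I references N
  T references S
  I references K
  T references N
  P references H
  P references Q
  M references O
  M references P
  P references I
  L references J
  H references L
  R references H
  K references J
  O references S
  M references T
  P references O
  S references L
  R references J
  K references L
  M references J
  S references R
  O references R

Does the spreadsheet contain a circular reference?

DFS with white/gray/black marking, starting from N:
N gray
N black
R gray
  J gray
  J black
  H gray
    L gray
      L→J: J black — skip
    L black
    H→J: J black — skip
  H black
R black
P gray
  P→H: H black — skip
  Q gray
  Q black
  I gray
    K gray
      K→L: L black — skip
      K→J: J black — skip
    K black
    I→N: N black — skip
    I→Q: Q black — skip
  I black
  O gray
    O→R: R black — skip
    S gray
      S→L: L black — skip
      S→R: R black — skip
    S black
  O black
P black
T gray
  T→N: N black — skip
  T→S: S black — skip
T black
M gray
  M→P: P black — skip
  M→J: J black — skip
  M→T: T black — skip
  M→O: O black — skip
M black
Every edge goes to a white or black vertex — no back edge, so the graph is acyclic.

No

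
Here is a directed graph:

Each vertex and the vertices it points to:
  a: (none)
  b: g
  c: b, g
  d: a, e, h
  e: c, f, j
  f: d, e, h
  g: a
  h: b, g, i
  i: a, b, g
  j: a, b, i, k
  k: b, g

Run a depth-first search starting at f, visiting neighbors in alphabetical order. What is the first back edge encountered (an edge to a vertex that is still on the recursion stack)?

DFS from f (visiting neighbors in alphabetical order); mark gray on enter, black on exit:
f gray
  d gray
    a gray
    a black
    e gray
      c gray
        b gray
          g gray
            g→a: a black — skip
          g black
        b black
        c→g: g black — skip
      c black
      e→f: f is gray → back edge
First back edge: e → f.

e->f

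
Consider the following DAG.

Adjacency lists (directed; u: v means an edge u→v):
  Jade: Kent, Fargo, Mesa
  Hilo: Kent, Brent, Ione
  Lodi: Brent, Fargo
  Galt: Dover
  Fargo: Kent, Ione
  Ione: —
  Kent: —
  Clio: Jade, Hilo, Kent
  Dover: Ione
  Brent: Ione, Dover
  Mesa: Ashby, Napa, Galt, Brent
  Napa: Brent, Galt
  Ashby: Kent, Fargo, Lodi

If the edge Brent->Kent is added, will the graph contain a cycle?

No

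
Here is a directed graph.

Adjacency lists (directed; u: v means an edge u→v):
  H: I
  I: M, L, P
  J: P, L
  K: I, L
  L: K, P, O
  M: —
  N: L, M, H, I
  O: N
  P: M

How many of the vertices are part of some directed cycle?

A vertex is on a directed cycle iff it belongs to a strongly connected component of size ≥ 2 (or has a self-loop).
The vertices on cycles are {H, I, K, L, N, O} — 6 in total.

6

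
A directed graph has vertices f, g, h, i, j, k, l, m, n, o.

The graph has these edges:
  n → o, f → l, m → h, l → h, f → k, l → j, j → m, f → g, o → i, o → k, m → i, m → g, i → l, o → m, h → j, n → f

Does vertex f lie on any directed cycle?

f lies on a cycle iff there is a path from f back to itself.
Exploring from f, it never reaches itself; equivalently, its strongly connected component is a singleton.

No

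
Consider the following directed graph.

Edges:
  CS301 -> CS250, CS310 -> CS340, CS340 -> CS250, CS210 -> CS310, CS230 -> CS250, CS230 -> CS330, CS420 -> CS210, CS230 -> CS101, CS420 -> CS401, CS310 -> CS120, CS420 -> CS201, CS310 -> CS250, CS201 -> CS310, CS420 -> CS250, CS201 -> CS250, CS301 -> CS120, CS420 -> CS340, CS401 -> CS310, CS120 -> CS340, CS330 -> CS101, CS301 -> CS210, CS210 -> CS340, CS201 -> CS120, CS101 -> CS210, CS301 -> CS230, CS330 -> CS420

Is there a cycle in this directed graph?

DFS with white/gray/black marking, starting from CS340:
CS340 gray
  CS250 gray
  CS250 black
CS340 black
CS401 gray
  CS310 gray
    CS120 gray
      CS120→CS340: CS340 black — skip
    CS120 black
    CS310→CS250: CS250 black — skip
    CS310→CS340: CS340 black — skip
  CS310 black
CS401 black
CS330 gray
  CS101 gray
    CS210 gray
      CS210→CS340: CS340 black — skip
      CS210→CS310: CS310 black — skip
    CS210 black
  CS101 black
  CS420 gray
    CS420→CS401: CS401 black — skip
    CS420→CS340: CS340 black — skip
    CS201 gray
      CS201→CS250: CS250 black — skip
      CS201→CS310: CS310 black — skip
      CS201→CS120: CS120 black — skip
    CS201 black
    CS420→CS250: CS250 black — skip
    CS420→CS210: CS210 black — skip
  CS420 black
CS330 black
CS230 gray
  CS230→CS330: CS330 black — skip
  CS230→CS250: CS250 black — skip
  CS230→CS101: CS101 black — skip
CS230 black
CS301 gray
  CS301→CS230: CS230 black — skip
  CS301→CS250: CS250 black — skip
  CS301→CS210: CS210 black — skip
  CS301→CS120: CS120 black — skip
CS301 black
Every edge goes to a white or black vertex — no back edge, so the graph is acyclic.

No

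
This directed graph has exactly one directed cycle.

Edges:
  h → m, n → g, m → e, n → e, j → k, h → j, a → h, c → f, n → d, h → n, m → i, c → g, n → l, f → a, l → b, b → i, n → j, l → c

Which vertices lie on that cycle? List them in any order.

DFS with gray/black marking from f:
f gray
  a gray
    h gray
      j gray
        k gray
        k black
      j black
      m gray
        e gray
        e black
        i gray
        i black
      m black
      n gray
        d gray
        d black
        n→e: e black — skip
        l gray
          b gray
            b→i: i black — skip
          b black
          c gray
            g gray
            g black
            c→f: f is gray → back edge
Back edge closes the cycle f → a → h → n → l → c → f; its vertices are {a, c, f, h, l, n}.

a, c, f, h, l, n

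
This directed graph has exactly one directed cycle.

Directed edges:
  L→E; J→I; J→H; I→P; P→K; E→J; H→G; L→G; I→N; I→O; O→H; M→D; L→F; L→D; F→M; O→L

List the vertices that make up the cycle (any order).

E, I, J, L, O

DFS with gray/black marking from I:
I gray
  P gray
    K gray
    K black
  P black
  O gray
    L gray
      F gray
        M gray
          D gray
          D black
        M black
      F black
      E gray
        J gray
          H gray
            G gray
            G black
          H black
          J→I: I is gray → back edge
Back edge closes the cycle I → O → L → E → J → I; its vertices are {E, I, J, L, O}.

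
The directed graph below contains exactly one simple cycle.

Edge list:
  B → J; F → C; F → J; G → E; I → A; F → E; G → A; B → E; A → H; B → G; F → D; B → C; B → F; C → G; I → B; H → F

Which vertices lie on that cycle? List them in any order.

DFS with gray/black marking from A:
A gray
  H gray
    F gray
      D gray
      D black
      C gray
        G gray
          G→A: A is gray → back edge
Back edge closes the cycle A → H → F → C → G → A; its vertices are {A, C, F, G, H}.

A, C, F, G, H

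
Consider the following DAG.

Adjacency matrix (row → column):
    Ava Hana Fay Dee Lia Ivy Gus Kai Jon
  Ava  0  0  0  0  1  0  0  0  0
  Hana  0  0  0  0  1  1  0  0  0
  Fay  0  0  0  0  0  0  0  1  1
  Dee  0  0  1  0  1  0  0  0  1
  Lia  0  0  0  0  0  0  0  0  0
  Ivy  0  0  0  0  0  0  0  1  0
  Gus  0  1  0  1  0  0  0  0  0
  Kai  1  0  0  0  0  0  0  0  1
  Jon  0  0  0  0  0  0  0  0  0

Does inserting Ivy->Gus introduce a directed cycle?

Yes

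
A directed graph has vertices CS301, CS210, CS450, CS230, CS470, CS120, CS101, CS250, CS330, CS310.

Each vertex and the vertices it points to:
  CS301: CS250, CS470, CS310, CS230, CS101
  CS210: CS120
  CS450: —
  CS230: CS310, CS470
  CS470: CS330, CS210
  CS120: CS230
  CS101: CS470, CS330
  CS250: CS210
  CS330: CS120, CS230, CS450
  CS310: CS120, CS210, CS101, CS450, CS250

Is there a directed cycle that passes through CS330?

Yes

CS330 is on a cycle iff CS330 can reach itself via ≥1 edge.
CS330 → CS230 → CS470 → CS330 — yes.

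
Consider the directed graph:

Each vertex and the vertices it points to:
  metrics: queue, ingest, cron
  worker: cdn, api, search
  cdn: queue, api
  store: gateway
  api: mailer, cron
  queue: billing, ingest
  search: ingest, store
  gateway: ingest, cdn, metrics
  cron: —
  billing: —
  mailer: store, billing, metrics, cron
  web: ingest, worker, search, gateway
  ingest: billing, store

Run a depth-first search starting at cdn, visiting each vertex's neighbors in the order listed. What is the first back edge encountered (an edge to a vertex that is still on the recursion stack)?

gateway->ingest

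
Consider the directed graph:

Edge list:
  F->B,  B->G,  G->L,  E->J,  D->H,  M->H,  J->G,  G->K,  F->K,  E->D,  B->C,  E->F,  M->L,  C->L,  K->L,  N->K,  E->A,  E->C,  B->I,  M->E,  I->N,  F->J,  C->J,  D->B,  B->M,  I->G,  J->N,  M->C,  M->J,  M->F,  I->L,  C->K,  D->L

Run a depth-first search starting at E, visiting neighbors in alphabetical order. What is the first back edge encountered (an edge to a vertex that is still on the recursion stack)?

M→E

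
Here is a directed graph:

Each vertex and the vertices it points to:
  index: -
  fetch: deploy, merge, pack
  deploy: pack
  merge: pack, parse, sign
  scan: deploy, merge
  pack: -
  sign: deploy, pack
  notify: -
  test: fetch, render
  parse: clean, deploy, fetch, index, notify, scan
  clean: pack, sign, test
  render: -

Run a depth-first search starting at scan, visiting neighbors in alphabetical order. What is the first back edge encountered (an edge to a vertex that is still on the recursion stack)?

fetch→merge

DFS from scan (visiting neighbors in alphabetical order); mark gray on enter, black on exit:
scan gray
  deploy gray
    pack gray
    pack black
  deploy black
  merge gray
    merge→pack: pack black — skip
    parse gray
      clean gray
        clean→pack: pack black — skip
        sign gray
          sign→deploy: deploy black — skip
          sign→pack: pack black — skip
        sign black
        test gray
          fetch gray
            fetch→deploy: deploy black — skip
            fetch→merge: merge is gray → back edge
First back edge: fetch → merge.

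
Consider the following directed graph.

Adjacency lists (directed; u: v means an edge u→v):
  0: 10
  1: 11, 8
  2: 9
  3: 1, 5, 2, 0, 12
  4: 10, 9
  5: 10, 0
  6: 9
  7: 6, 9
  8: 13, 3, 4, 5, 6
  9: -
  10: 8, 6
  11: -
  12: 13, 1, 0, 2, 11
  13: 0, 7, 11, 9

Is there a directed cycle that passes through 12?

Yes

12 is on a cycle iff 12 can reach itself via ≥1 edge.
12 → 1 → 8 → 3 → 12 — yes.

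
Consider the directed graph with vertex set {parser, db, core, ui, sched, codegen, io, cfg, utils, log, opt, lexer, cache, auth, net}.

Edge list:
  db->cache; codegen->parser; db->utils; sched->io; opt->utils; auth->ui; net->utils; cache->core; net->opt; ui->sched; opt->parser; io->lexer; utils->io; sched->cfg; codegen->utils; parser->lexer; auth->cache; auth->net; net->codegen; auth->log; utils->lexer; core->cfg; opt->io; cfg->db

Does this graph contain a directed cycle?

Yes

DFS with white/gray/black marking, starting from opt:
opt gray
  io gray
    lexer gray
    lexer black
  io black
  utils gray
    utils→lexer: lexer black — skip
    utils→io: io black — skip
  utils black
  parser gray
    parser→lexer: lexer black — skip
  parser black
opt black
db gray
  db→utils: utils black — skip
  cache gray
    core gray
      cfg gray
        cfg→db: db is gray → back edge
Back edge found, so a cycle exists: db → cache → core → cfg → db.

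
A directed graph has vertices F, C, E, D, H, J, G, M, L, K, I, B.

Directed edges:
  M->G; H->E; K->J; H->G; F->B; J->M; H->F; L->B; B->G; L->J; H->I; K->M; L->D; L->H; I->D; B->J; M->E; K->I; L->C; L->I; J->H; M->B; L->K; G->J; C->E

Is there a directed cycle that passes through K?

K lies on a cycle iff there is a path from K back to itself.
Exploring from K, it never reaches itself; equivalently, its strongly connected component is a singleton.

No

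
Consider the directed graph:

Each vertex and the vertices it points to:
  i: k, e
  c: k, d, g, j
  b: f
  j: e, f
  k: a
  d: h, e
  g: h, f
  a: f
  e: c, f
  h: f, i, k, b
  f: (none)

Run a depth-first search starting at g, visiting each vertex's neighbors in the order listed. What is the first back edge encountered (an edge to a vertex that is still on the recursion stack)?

d->h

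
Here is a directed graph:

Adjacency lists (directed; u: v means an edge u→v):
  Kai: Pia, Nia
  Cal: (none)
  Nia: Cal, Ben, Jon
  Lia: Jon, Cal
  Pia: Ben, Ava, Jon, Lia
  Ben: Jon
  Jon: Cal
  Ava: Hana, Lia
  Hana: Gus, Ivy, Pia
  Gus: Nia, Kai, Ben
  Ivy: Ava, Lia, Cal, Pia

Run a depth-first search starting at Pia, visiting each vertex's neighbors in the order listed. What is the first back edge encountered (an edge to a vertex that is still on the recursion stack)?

DFS from Pia (visiting each vertex's neighbors in the order listed); mark gray on enter, black on exit:
Pia gray
  Ben gray
    Jon gray
      Cal gray
      Cal black
    Jon black
  Ben black
  Ava gray
    Hana gray
      Gus gray
        Nia gray
          Nia→Cal: Cal black — skip
          Nia→Ben: Ben black — skip
          Nia→Jon: Jon black — skip
        Nia black
        Kai gray
          Kai→Pia: Pia is gray → back edge
First back edge: Kai → Pia.

Kai->Pia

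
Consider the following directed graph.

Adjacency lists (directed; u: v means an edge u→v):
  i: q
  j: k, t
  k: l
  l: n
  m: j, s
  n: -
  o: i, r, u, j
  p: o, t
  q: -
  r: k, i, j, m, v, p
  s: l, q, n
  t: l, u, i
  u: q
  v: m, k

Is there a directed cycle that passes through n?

No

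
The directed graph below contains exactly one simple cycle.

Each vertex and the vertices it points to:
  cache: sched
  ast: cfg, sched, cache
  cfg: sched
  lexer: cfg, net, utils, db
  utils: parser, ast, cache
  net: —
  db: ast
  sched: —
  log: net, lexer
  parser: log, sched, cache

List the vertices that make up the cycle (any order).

DFS with gray/black marking from lexer:
lexer gray
  cfg gray
    sched gray
    sched black
  cfg black
  net gray
  net black
  utils gray
    parser gray
      log gray
        log→net: net black — skip
        log→lexer: lexer is gray → back edge
Back edge closes the cycle lexer → utils → parser → log → lexer; its vertices are {log, lexer, utils, parser}.

log, lexer, utils, parser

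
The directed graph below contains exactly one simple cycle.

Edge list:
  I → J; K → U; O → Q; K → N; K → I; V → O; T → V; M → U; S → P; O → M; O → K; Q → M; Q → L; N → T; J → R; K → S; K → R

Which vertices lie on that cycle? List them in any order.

DFS with gray/black marking from O:
O gray
  M gray
    U gray
    U black
  M black
  K gray
    S gray
      P gray
      P black
    S black
    R gray
    R black
    N gray
      T gray
        V gray
          V→O: O is gray → back edge
Back edge closes the cycle O → K → N → T → V → O; its vertices are {K, N, O, T, V}.

K, N, O, T, V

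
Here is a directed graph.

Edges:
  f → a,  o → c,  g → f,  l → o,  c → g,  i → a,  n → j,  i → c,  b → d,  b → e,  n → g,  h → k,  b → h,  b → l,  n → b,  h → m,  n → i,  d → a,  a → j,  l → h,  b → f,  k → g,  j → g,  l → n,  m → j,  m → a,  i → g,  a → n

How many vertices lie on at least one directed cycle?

A vertex is on a directed cycle iff it belongs to a strongly connected component of size ≥ 2 (or has a self-loop).
The vertices on cycles are {a, b, c, d, f, g, h, i, j, k, l, m, n, o} — 14 in total.

14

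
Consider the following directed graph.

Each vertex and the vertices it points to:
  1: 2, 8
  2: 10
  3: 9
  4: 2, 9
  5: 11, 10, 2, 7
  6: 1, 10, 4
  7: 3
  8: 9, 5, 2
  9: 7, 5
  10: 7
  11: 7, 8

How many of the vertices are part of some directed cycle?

A vertex is on a directed cycle iff it belongs to a strongly connected component of size ≥ 2 (or has a self-loop).
The vertices on cycles are {2, 3, 5, 7, 8, 9, 10, 11} — 8 in total.

8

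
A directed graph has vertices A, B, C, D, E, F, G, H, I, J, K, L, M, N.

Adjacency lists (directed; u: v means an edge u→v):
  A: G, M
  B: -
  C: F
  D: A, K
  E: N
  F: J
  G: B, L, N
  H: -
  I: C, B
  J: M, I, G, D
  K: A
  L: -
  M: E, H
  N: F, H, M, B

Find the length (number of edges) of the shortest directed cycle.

3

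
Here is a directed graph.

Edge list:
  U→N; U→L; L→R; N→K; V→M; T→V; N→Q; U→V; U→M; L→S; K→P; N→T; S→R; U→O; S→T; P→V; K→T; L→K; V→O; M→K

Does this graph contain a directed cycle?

DFS with white/gray/black marking, starting from L:
L gray
  S gray
    R gray
    R black
    T gray
      V gray
        M gray
          K gray
            K→T: T is gray → back edge
Back edge found, so a cycle exists: T → V → M → K → T.

Yes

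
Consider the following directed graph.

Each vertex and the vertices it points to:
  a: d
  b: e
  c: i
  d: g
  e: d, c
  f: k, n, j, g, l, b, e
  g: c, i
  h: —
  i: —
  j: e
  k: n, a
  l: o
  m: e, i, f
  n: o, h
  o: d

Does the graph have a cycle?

DFS with white/gray/black marking, starting from l:
l gray
  o gray
    d gray
      g gray
        c gray
          i gray
          i black
        c black
        g→i: i black — skip
      g black
    d black
  o black
l black
a gray
  a→d: d black — skip
a black
b gray
  e gray
    e→d: d black — skip
    e→c: c black — skip
  e black
b black
f gray
  k gray
    n gray
      n→o: o black — skip
      h gray
      h black
    n black
    k→a: a black — skip
  k black
  f→n: n black — skip
  j gray
    j→e: e black — skip
  j black
  f→g: g black — skip
  f→l: l black — skip
  f→b: b black — skip
  f→e: e black — skip
f black
m gray
  m→e: e black — skip
  m→i: i black — skip
  m→f: f black — skip
m black
Every edge goes to a white or black vertex — no back edge, so the graph is acyclic.

No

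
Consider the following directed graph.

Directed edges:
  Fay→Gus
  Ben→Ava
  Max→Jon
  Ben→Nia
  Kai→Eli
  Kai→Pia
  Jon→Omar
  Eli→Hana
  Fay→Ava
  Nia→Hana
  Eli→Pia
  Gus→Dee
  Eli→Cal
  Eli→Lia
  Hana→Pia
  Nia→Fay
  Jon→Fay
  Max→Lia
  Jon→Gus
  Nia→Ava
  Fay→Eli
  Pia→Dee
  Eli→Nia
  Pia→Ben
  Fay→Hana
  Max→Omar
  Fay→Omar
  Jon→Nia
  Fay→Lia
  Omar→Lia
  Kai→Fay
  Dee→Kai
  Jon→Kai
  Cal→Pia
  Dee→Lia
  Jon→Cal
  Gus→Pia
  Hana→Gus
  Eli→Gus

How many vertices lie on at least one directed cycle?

A vertex is on a directed cycle iff it belongs to a strongly connected component of size ≥ 2 (or has a self-loop).
The vertices on cycles are {Ben, Cal, Dee, Eli, Fay, Gus, Kai, Nia, Pia, Hana} — 10 in total.

10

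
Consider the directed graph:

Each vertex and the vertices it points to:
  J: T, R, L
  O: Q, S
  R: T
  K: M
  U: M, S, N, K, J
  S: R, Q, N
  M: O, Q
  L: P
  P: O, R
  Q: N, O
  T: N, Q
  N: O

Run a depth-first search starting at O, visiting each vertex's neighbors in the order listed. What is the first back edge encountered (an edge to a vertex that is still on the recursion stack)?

N→O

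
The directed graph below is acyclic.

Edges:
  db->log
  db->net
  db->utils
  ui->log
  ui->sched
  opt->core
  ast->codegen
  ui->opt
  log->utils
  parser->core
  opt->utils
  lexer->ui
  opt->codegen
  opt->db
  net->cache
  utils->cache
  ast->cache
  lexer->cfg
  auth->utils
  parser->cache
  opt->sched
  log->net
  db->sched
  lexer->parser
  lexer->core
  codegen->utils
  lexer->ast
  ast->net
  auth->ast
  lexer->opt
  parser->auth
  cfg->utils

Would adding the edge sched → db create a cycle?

Adding sched→db creates a cycle iff db can already reach sched.
Path from db: db → sched.
So db → … → sched → db is a cycle.

Yes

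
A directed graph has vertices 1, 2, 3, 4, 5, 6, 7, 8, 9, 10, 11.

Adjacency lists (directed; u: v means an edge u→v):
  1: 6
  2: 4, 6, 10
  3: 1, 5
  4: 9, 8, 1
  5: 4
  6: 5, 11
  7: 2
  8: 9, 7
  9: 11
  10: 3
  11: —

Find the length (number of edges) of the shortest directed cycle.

For each vertex v, BFS finds the shortest path from v back to v.
The shortest such closed walk is 2 → 4 → 8 → 7 → 2, length 4.

4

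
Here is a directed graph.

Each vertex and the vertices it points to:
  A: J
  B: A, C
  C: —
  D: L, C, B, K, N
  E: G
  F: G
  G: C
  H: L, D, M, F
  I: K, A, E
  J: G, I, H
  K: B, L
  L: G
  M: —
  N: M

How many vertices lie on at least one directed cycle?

A vertex is on a directed cycle iff it belongs to a strongly connected component of size ≥ 2 (or has a self-loop).
The vertices on cycles are {A, B, D, H, I, J, K} — 7 in total.

7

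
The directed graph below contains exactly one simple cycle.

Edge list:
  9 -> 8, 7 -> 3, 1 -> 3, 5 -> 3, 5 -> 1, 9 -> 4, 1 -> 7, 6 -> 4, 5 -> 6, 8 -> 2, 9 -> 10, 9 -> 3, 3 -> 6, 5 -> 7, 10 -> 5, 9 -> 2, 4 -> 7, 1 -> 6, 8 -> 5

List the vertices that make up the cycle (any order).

DFS with gray/black marking from 4:
4 gray
  7 gray
    3 gray
      6 gray
        6→4: 4 is gray → back edge
Back edge closes the cycle 4 → 7 → 3 → 6 → 4; its vertices are {3, 4, 6, 7}.

3, 4, 6, 7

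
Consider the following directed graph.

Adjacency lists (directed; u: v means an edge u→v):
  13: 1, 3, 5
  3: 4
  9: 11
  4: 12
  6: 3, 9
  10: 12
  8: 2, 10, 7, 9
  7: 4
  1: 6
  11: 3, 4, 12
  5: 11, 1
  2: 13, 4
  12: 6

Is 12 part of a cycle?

12 is on a cycle iff 12 can reach itself via ≥1 edge.
12 → 6 → 3 → 4 → 12 — yes.

Yes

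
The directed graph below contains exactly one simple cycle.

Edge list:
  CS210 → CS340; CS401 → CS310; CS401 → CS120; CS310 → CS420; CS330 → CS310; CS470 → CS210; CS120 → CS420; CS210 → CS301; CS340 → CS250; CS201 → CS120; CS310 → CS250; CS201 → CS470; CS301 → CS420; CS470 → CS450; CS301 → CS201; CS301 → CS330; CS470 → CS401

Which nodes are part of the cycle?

DFS with gray/black marking from CS470:
CS470 gray
  CS210 gray
    CS301 gray
      CS201 gray
        CS201→CS470: CS470 is gray → back edge
Back edge closes the cycle CS470 → CS210 → CS301 → CS201 → CS470; its vertices are {CS201, CS210, CS301, CS470}.

CS201, CS210, CS301, CS470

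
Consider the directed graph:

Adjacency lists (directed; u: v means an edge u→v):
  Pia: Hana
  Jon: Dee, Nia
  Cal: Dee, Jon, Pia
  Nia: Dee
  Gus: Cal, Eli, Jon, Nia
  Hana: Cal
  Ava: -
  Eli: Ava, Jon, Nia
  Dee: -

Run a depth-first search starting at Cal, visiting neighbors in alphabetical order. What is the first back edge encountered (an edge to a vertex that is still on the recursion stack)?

Hana→Cal

DFS from Cal (visiting neighbors in alphabetical order); mark gray on enter, black on exit:
Cal gray
  Dee gray
  Dee black
  Jon gray
    Jon→Dee: Dee black — skip
    Nia gray
      Nia→Dee: Dee black — skip
    Nia black
  Jon black
  Pia gray
    Hana gray
      Hana→Cal: Cal is gray → back edge
First back edge: Hana → Cal.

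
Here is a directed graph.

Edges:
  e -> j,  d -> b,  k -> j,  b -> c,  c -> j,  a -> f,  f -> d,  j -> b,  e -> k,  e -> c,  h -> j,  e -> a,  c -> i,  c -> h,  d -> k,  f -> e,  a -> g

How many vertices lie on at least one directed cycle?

A vertex is on a directed cycle iff it belongs to a strongly connected component of size ≥ 2 (or has a self-loop).
The vertices on cycles are {a, b, c, e, f, h, j} — 7 in total.

7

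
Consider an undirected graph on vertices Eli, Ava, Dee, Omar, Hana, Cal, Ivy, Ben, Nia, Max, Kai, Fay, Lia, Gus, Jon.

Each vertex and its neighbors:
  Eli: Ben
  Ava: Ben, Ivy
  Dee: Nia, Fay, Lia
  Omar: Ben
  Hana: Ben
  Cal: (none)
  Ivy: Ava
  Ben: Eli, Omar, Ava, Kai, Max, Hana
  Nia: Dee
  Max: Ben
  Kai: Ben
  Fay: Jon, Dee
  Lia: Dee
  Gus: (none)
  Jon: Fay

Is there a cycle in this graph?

DFS, tracking each vertex's parent; an edge to a visited non-parent vertex closes a cycle.
Start from Nia:
visit Nia (parent –)
  visit Dee (parent Nia)
    Dee–Nia: parent, skip
    visit Fay (parent Dee)
      visit Jon (parent Fay)
        Jon–Fay: parent, skip
      Fay–Dee: parent, skip
    visit Lia (parent Dee)
      Lia–Dee: parent, skip
visit Eli (parent –)
  visit Ben (parent Eli)
    Ben–Eli: parent, skip
    visit Omar (parent Ben)
      Omar–Ben: parent, skip
    visit Ava (parent Ben)
      Ava–Ben: parent, skip
      visit Ivy (parent Ava)
        Ivy–Ava: parent, skip
    visit Kai (parent Ben)
      Kai–Ben: parent, skip
    visit Max (parent Ben)
      Max–Ben: parent, skip
    visit Hana (parent Ben)
      Hana–Ben: parent, skip
visit Cal (parent –)
visit Gus (parent –)
No non-parent visited neighbor found — the graph is a forest.

No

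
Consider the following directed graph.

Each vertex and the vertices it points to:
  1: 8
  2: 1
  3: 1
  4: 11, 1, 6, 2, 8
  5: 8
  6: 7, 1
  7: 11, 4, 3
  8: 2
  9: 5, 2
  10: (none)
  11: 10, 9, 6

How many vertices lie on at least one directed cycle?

7

A vertex is on a directed cycle iff it belongs to a strongly connected component of size ≥ 2 (or has a self-loop).
The vertices on cycles are {1, 2, 4, 6, 7, 8, 11} — 7 in total.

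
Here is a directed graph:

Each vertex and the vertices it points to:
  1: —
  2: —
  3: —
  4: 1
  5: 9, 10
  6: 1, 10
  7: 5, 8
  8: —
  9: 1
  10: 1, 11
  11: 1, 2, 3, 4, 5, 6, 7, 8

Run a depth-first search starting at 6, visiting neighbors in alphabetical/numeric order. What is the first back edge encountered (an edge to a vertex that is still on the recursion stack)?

DFS from 6 (visiting neighbors in alphabetical/numeric order); mark gray on enter, black on exit:
6 gray
  1 gray
  1 black
  10 gray
    10→1: 1 black — skip
    11 gray
      11→1: 1 black — skip
      2 gray
      2 black
      3 gray
      3 black
      4 gray
        4→1: 1 black — skip
      4 black
      5 gray
        9 gray
          9→1: 1 black — skip
        9 black
        5→10: 10 is gray → back edge
First back edge: 5 → 10.

5→10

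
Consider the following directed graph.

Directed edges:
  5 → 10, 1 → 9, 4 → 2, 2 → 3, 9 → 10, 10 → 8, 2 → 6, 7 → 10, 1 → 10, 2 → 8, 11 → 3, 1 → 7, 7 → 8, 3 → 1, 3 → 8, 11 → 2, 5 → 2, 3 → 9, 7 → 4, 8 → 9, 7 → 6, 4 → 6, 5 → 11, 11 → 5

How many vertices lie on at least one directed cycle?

A vertex is on a directed cycle iff it belongs to a strongly connected component of size ≥ 2 (or has a self-loop).
The vertices on cycles are {1, 2, 3, 4, 5, 7, 8, 9, 10, 11} — 10 in total.

10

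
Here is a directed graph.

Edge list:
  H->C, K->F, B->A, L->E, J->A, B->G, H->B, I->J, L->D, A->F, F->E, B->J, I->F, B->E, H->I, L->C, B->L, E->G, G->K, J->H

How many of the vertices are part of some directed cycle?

A vertex is on a directed cycle iff it belongs to a strongly connected component of size ≥ 2 (or has a self-loop).
The vertices on cycles are {B, E, F, G, H, I, J, K} — 8 in total.

8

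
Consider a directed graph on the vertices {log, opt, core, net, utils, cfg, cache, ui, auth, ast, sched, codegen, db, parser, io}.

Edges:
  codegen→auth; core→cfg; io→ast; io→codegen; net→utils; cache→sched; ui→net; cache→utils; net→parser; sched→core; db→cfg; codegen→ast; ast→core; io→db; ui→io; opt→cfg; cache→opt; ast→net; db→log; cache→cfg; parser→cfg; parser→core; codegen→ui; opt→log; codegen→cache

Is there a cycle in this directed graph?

DFS with white/gray/black marking, starting from io:
io gray
  codegen gray
    ast gray
      core gray
        cfg gray
        cfg black
      core black
      net gray
        utils gray
        utils black
        parser gray
          parser→core: core black — skip
          parser→cfg: cfg black — skip
        parser black
      net black
    ast black
    ui gray
      ui→io: io is gray → back edge
Back edge found, so a cycle exists: io → codegen → ui → io.

Yes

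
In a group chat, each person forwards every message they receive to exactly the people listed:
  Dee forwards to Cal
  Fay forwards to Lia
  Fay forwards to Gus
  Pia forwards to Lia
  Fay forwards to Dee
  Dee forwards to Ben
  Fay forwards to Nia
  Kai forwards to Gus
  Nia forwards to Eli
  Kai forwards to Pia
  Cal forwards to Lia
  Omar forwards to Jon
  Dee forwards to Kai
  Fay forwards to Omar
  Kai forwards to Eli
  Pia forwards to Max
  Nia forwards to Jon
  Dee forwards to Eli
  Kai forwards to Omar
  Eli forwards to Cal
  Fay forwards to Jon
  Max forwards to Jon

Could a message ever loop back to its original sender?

No

DFS with white/gray/black marking, starting from Cal:
Cal gray
  Lia gray
  Lia black
Cal black
Nia gray
  Jon gray
  Jon black
  Eli gray
    Eli→Cal: Cal black — skip
  Eli black
Nia black
Fay gray
  Dee gray
    Dee→Eli: Eli black — skip
    Kai gray
      Gus gray
      Gus black
      Omar gray
        Omar→Jon: Jon black — skip
      Omar black
      Pia gray
        Max gray
          Max→Jon: Jon black — skip
        Max black
        Pia→Lia: Lia black — skip
      Pia black
      Kai→Eli: Eli black — skip
    Kai black
    Dee→Cal: Cal black — skip
    Ben gray
    Ben black
  Dee black
  Fay→Omar: Omar black — skip
  Fay→Gus: Gus black — skip
  Fay→Lia: Lia black — skip
  Fay→Jon: Jon black — skip
  Fay→Nia: Nia black — skip
Fay black
Every edge goes to a white or black vertex — no back edge, so the graph is acyclic.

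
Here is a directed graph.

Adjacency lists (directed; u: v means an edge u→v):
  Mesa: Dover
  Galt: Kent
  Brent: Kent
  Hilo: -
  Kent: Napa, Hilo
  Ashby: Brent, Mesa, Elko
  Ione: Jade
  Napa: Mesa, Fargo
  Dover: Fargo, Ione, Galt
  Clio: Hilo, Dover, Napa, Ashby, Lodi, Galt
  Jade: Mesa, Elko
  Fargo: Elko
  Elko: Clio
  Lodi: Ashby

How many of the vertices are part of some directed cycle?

13

A vertex is on a directed cycle iff it belongs to a strongly connected component of size ≥ 2 (or has a self-loop).
The vertices on cycles are {Clio, Elko, Galt, Ione, Jade, Kent, Lodi, Mesa, Napa, Ashby, Brent, Dover, Fargo} — 13 in total.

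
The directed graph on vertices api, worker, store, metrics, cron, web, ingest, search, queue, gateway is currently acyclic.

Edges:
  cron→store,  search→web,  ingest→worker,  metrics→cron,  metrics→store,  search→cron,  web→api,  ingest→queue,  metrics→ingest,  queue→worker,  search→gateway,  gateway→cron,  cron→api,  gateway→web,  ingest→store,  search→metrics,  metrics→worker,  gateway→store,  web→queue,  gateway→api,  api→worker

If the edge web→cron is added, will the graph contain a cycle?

Adding web→cron creates a cycle iff cron can already reach web.
Explore from cron: no path reaches web. The graph stays acyclic.

No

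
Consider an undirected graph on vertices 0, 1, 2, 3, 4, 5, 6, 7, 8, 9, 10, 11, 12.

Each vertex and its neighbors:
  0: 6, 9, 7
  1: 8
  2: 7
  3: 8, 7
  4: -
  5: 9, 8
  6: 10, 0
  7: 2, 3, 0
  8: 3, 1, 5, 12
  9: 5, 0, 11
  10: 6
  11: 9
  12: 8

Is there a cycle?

DFS, tracking each vertex's parent; an edge to a visited non-parent vertex closes a cycle.
Start from 10:
visit 10 (parent –)
  visit 6 (parent 10)
    6–10: parent, skip
    visit 0 (parent 6)
      0–6: parent, skip
      visit 9 (parent 0)
        visit 5 (parent 9)
          5–9: parent, skip
          visit 8 (parent 5)
            visit 3 (parent 8)
              3–8: parent, skip
              visit 7 (parent 3)
                visit 2 (parent 7)
                  2–7: parent, skip
                7–3: parent, skip
                7–0: 0 visited and ≠ parent → cycle
Cycle: 0 – 9 – 5 – 8 – 3 – 7 – 0.

Yes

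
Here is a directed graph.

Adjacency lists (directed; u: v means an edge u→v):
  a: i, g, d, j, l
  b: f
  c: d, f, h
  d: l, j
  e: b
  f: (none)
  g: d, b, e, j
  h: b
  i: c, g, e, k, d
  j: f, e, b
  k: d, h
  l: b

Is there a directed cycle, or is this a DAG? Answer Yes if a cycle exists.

No

DFS with white/gray/black marking, starting from j:
j gray
  f gray
  f black
  e gray
    b gray
      b→f: f black — skip
    b black
  e black
  j→b: b black — skip
j black
a gray
  i gray
    c gray
      d gray
        l gray
          l→b: b black — skip
        l black
        d→j: j black — skip
      d black
      c→f: f black — skip
      h gray
        h→b: b black — skip
      h black
    c black
    g gray
      g→d: d black — skip
      g→b: b black — skip
      g→e: e black — skip
      g→j: j black — skip
    g black
    i→e: e black — skip
    k gray
      k→d: d black — skip
      k→h: h black — skip
    k black
    i→d: d black — skip
  i black
  a→g: g black — skip
  a→d: d black — skip
  a→j: j black — skip
  a→l: l black — skip
a black
Every edge goes to a white or black vertex — no back edge, so the graph is acyclic.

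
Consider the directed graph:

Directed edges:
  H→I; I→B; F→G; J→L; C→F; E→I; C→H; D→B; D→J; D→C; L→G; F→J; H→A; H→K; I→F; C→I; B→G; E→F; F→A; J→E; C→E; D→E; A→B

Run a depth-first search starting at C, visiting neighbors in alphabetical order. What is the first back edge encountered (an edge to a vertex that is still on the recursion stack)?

J→E

DFS from C (visiting neighbors in alphabetical order); mark gray on enter, black on exit:
C gray
  E gray
    F gray
      A gray
        B gray
          G gray
          G black
        B black
      A black
      F→G: G black — skip
      J gray
        J→E: E is gray → back edge
First back edge: J → E.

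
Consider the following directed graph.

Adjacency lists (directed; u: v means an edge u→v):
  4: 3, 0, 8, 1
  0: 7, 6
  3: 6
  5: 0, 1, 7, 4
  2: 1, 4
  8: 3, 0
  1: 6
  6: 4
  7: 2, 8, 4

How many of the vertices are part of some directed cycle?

A vertex is on a directed cycle iff it belongs to a strongly connected component of size ≥ 2 (or has a self-loop).
The vertices on cycles are {0, 1, 2, 3, 4, 6, 7, 8} — 8 in total.

8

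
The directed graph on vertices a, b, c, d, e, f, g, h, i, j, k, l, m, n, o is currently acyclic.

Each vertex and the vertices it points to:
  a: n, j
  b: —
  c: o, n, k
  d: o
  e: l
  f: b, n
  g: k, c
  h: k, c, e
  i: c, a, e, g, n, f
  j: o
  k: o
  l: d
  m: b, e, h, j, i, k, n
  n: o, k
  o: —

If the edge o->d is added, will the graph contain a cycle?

Yes

Adding o→d creates a cycle iff d can already reach o.
Path from d: d → o.
So d → … → o → d is a cycle.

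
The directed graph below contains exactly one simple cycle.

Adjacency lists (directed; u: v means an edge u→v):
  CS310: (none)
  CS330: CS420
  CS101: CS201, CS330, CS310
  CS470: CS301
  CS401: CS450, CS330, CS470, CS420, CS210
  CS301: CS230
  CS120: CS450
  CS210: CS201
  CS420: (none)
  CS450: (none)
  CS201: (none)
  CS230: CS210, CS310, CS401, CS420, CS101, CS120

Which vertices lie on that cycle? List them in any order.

CS230, CS301, CS401, CS470

DFS with gray/black marking from CS230:
CS230 gray
  CS210 gray
    CS201 gray
    CS201 black
  CS210 black
  CS310 gray
  CS310 black
  CS401 gray
    CS450 gray
    CS450 black
    CS330 gray
      CS420 gray
      CS420 black
    CS330 black
    CS470 gray
      CS301 gray
        CS301→CS230: CS230 is gray → back edge
Back edge closes the cycle CS230 → CS401 → CS470 → CS301 → CS230; its vertices are {CS230, CS301, CS401, CS470}.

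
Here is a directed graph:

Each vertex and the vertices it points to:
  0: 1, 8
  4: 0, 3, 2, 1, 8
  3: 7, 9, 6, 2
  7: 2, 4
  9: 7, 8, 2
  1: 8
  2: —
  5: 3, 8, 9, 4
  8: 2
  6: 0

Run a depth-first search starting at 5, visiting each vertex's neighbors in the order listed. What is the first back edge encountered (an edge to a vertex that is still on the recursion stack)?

4->3

DFS from 5 (visiting each vertex's neighbors in the order listed); mark gray on enter, black on exit:
5 gray
  3 gray
    7 gray
      2 gray
      2 black
      4 gray
        0 gray
          1 gray
            8 gray
              8→2: 2 black — skip
            8 black
          1 black
          0→8: 8 black — skip
        0 black
        4→3: 3 is gray → back edge
First back edge: 4 → 3.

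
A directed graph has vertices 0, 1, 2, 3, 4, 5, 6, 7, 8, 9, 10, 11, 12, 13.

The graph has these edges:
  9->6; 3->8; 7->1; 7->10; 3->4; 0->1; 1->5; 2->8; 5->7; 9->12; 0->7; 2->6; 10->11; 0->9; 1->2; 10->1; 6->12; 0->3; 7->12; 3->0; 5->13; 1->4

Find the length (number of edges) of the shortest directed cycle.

2

For each vertex v, BFS finds the shortest path from v back to v.
The shortest such closed walk is 0 → 3 → 0, length 2.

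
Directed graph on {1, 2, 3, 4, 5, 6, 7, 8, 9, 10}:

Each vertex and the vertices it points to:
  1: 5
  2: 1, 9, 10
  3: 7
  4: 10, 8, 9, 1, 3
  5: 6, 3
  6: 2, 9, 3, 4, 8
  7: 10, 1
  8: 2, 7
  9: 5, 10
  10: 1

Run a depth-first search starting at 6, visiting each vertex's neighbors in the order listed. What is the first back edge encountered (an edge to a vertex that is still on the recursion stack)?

5->6

DFS from 6 (visiting each vertex's neighbors in the order listed); mark gray on enter, black on exit:
6 gray
  2 gray
    1 gray
      5 gray
        5→6: 6 is gray → back edge
First back edge: 5 → 6.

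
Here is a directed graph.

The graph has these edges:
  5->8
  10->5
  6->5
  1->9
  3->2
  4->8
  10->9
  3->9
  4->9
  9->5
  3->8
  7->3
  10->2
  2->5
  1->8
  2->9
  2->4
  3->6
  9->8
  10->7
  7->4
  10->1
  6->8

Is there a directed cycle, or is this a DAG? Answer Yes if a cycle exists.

No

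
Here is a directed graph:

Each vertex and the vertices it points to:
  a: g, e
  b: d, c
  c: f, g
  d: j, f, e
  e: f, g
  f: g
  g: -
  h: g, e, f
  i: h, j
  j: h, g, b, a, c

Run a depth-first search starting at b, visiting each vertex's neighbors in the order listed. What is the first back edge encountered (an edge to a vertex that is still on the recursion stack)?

DFS from b (visiting each vertex's neighbors in the order listed); mark gray on enter, black on exit:
b gray
  d gray
    j gray
      h gray
        g gray
        g black
        e gray
          f gray
            f→g: g black — skip
          f black
          e→g: g black — skip
        e black
        h→f: f black — skip
      h black
      j→g: g black — skip
      j→b: b is gray → back edge
First back edge: j → b.

j->b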